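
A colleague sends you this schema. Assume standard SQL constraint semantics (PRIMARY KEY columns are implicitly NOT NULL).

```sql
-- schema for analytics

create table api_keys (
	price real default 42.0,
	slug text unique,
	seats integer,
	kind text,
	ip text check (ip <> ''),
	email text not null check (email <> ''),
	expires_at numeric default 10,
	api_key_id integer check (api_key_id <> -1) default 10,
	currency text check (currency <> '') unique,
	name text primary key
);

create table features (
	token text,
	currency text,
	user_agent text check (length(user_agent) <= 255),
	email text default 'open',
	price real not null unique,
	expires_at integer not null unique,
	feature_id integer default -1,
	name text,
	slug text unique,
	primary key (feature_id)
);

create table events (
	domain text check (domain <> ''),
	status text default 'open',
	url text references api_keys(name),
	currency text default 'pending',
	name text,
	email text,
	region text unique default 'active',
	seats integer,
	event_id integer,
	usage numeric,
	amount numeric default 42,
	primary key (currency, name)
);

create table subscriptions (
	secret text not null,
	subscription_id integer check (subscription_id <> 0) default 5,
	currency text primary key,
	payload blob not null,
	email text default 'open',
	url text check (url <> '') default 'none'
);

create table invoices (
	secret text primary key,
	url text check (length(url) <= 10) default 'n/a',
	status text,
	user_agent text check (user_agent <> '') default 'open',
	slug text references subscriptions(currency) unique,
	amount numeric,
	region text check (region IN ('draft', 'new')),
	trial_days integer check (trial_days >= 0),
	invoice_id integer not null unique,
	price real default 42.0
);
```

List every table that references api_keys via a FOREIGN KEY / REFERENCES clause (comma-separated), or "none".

events

- events.url references api_keys(name).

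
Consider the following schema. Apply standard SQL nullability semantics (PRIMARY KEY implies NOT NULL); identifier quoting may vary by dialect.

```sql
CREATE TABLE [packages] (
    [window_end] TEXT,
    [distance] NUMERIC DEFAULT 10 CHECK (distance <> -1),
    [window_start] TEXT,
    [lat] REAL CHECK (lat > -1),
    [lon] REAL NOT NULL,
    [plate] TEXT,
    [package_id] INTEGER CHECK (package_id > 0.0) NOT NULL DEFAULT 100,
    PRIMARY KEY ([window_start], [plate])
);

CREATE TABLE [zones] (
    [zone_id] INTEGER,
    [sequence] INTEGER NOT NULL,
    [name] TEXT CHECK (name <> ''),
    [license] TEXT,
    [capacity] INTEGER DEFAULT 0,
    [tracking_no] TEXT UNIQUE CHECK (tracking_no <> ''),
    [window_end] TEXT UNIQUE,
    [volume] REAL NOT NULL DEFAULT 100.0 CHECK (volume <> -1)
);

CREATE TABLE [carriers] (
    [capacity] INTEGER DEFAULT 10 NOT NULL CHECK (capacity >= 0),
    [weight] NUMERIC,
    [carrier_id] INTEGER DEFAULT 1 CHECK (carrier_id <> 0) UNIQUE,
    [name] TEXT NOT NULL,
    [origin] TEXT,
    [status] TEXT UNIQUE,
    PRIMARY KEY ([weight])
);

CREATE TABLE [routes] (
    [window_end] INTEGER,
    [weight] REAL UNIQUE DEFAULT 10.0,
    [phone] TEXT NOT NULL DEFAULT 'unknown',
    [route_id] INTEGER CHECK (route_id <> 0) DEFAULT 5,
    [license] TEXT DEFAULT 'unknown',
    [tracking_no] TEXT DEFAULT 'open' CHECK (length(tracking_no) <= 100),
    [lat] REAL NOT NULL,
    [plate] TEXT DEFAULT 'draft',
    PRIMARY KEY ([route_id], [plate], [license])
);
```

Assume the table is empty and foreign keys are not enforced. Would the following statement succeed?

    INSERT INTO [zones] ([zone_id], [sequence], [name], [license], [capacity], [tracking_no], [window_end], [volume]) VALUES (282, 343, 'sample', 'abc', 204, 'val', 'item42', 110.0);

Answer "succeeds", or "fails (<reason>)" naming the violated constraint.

succeeds

NOT NULL columns: sequence is supplied; volume is supplied.
CHECK constraints: 'sample' satisfies (name <> ''); 'val' satisfies (tracking_no <> ''); 110.0 satisfies (volume <> -1).
No constraint is violated.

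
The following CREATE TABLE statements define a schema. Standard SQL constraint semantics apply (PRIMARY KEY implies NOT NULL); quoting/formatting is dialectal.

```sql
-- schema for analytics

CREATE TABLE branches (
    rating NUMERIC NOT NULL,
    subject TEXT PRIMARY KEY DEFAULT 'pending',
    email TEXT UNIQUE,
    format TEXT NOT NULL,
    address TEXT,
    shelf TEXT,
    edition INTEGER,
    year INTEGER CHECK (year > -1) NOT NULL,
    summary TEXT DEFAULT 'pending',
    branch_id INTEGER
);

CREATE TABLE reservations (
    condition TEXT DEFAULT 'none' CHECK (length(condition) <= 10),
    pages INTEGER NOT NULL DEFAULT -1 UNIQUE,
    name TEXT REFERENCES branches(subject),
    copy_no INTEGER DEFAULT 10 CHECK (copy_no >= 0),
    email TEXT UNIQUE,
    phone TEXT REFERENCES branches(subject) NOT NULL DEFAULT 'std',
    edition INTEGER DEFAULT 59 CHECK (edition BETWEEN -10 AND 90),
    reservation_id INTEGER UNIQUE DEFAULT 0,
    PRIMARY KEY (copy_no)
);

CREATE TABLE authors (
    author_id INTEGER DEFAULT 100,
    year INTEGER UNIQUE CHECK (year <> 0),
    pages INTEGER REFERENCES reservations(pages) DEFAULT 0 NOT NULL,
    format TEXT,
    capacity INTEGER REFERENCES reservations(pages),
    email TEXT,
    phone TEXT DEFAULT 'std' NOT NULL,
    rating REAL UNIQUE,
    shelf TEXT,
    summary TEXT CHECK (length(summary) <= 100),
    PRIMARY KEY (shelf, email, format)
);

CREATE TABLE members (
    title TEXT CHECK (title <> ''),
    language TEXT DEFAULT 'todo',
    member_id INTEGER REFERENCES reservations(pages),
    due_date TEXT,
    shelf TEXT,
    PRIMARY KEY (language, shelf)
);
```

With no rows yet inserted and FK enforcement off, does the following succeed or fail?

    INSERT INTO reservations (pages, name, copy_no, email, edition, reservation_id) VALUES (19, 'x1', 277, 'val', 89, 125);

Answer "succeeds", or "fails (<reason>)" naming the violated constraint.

NOT NULL columns: copy_no is supplied; pages is supplied; phone defaults to 'std'.
CHECK constraints: 277 satisfies (copy_no >= 0); 89 satisfies (edition BETWEEN -10 AND 90).
No constraint is violated.

succeeds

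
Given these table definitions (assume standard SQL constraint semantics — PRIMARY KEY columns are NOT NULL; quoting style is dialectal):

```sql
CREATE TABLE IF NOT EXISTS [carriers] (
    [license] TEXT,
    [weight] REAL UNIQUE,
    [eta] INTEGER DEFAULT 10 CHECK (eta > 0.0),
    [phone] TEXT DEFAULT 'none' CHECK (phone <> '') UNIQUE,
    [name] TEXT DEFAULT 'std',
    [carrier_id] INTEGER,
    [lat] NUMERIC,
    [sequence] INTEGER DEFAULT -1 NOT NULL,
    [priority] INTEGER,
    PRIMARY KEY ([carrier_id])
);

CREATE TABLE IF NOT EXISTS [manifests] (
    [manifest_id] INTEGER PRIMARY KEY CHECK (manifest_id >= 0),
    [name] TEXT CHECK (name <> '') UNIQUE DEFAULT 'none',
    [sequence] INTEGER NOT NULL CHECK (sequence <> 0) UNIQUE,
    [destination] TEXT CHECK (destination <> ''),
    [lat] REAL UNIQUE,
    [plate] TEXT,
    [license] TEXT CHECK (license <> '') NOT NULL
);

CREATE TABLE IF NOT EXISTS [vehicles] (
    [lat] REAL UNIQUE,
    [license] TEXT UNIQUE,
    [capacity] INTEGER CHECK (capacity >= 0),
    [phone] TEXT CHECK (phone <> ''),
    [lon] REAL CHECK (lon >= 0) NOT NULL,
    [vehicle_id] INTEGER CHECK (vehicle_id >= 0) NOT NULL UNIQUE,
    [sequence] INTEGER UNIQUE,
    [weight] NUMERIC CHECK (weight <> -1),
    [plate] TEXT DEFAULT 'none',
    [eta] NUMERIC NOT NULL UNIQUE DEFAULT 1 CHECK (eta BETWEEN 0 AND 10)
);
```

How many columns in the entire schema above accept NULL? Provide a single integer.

carriers: 7 nullable (license, weight, eta, phone, name, lat, priority — PK (carrier_id) and explicit NOT NULL columns excluded).
manifests: 4 nullable (name, destination, lat, plate — PK (manifest_id) and explicit NOT NULL columns excluded).
vehicles: 7 nullable (lat, license, capacity, phone, sequence, weight, plate — PK none and explicit NOT NULL columns excluded).
Total: 7 + 4 + 7 = 18.

18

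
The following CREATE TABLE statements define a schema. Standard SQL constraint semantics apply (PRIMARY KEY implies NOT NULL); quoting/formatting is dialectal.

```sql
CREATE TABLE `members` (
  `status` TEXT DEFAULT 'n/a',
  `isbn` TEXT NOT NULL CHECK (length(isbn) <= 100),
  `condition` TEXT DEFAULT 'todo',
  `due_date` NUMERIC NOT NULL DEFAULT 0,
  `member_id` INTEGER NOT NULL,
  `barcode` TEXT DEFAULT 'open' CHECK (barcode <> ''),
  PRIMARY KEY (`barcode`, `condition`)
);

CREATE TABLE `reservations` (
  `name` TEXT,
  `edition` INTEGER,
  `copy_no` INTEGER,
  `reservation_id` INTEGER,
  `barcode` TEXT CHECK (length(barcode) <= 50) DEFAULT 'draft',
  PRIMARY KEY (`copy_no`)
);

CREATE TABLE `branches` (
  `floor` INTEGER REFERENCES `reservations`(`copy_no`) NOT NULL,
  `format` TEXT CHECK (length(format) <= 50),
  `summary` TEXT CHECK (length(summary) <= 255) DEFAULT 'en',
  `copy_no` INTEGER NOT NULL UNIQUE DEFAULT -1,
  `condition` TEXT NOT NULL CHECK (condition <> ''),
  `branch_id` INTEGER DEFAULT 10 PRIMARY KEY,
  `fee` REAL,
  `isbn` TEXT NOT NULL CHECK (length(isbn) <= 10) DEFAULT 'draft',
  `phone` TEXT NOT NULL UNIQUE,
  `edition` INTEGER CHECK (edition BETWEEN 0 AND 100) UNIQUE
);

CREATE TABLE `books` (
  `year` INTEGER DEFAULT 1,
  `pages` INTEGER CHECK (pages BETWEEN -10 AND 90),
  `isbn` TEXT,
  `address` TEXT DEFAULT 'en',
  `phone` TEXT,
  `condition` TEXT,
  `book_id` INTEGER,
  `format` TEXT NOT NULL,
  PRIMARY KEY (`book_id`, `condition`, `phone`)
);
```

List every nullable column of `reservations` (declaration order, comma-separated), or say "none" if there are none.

name, edition, reservation_id, barcode

- name: no NOT NULL constraint applies → nullable.
- edition: no NOT NULL constraint applies → nullable.
- copy_no: part of the PRIMARY KEY, which implies NOT NULL → not nullable.
- reservation_id: no NOT NULL constraint applies → nullable.
- barcode: CHECK does not forbid NULL (a CHECK constraint passes when its expression is NULL) → nullable.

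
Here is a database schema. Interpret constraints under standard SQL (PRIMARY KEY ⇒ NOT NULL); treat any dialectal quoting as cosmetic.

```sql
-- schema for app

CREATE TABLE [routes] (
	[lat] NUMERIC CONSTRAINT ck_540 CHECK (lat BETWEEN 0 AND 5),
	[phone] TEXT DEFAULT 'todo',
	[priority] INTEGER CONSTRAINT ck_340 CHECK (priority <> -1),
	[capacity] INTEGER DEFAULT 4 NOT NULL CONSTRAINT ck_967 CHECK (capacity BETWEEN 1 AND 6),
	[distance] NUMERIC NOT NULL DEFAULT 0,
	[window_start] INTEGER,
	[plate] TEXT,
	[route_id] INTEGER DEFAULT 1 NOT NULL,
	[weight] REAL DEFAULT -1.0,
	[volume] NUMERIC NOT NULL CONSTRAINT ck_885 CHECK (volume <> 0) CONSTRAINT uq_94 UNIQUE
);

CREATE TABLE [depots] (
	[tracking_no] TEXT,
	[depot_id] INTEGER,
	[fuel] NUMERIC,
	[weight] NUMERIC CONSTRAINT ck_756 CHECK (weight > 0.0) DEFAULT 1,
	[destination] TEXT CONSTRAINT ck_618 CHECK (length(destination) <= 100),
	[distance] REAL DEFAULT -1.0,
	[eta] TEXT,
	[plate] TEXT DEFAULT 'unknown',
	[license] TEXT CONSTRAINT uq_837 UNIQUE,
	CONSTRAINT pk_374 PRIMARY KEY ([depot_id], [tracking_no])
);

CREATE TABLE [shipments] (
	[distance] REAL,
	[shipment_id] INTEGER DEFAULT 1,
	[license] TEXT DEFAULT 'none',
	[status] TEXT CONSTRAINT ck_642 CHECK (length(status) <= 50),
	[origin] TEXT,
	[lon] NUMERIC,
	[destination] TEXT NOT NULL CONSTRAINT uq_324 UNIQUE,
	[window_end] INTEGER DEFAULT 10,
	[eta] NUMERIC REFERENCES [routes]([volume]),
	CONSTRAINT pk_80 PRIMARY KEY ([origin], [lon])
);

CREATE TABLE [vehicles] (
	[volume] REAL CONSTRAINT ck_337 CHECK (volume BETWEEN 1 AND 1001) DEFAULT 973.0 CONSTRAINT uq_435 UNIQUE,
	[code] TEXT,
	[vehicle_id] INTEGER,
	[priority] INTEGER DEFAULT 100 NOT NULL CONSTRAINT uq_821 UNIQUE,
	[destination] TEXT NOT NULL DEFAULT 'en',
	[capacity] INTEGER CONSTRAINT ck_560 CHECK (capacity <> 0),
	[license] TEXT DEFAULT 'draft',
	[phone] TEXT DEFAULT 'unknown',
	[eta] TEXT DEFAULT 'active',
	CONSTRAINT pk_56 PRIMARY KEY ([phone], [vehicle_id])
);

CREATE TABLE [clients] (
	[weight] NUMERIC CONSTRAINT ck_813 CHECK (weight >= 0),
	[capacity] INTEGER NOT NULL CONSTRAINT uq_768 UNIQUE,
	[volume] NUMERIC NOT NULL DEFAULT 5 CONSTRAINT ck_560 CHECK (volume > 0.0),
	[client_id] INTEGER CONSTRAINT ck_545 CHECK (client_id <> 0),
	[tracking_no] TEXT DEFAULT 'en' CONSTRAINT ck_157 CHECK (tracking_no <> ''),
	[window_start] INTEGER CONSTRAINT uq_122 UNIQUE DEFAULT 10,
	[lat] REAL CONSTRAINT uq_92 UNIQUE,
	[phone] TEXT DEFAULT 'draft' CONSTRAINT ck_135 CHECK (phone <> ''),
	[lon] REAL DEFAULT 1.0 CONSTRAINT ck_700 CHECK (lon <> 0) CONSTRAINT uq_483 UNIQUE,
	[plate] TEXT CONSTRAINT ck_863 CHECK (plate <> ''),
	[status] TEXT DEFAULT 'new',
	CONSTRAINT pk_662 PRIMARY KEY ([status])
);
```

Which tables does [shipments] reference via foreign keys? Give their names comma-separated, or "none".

- eta REFERENCES routes(volume).

routes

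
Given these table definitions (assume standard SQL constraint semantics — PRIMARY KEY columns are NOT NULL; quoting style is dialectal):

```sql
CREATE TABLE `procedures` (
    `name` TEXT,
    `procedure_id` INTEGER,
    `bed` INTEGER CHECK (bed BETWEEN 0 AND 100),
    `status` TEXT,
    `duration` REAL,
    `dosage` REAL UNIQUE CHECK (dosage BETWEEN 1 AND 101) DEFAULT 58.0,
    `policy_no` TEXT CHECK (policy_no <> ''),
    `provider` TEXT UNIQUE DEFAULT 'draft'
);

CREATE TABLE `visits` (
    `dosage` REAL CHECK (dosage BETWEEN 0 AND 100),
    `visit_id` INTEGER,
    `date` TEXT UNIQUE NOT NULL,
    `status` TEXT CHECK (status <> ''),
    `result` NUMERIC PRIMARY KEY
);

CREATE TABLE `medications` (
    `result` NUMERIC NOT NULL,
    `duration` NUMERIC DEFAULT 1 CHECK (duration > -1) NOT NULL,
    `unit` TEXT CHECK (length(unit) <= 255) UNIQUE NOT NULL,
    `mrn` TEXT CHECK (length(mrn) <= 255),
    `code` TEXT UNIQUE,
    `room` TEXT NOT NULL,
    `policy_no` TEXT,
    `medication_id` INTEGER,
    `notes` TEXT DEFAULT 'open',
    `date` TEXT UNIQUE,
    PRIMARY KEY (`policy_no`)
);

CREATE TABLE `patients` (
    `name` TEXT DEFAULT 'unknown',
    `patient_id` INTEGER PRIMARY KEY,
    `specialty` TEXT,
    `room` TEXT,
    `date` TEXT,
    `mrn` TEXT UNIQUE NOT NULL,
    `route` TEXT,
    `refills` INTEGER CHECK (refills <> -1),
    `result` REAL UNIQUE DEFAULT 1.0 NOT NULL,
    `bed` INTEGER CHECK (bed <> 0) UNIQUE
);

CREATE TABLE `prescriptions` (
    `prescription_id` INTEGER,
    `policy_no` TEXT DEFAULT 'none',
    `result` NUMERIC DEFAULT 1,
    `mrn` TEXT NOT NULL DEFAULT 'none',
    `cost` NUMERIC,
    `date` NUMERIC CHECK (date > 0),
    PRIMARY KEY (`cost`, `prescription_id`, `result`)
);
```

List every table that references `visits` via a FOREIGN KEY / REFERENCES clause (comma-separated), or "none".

none

No REFERENCES clause anywhere in the schema names visits.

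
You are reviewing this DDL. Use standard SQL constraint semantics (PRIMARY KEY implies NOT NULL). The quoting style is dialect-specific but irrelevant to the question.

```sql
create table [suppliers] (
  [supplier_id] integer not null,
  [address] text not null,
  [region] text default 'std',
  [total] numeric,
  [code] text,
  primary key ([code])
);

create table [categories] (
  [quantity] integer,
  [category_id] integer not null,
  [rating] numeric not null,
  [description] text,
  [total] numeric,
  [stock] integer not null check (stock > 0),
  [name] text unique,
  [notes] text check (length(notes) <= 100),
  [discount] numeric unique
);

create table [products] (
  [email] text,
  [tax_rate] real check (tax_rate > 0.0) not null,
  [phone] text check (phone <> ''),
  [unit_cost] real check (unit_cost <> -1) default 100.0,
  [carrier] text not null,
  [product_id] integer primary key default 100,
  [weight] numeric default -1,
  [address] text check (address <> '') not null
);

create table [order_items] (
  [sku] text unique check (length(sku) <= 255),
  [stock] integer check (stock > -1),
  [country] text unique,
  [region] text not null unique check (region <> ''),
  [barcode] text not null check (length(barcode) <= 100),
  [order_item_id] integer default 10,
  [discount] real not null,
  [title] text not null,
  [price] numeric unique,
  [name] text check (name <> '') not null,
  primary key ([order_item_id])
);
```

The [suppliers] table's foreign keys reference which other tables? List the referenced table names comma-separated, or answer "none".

No column in suppliers has a REFERENCES clause.

none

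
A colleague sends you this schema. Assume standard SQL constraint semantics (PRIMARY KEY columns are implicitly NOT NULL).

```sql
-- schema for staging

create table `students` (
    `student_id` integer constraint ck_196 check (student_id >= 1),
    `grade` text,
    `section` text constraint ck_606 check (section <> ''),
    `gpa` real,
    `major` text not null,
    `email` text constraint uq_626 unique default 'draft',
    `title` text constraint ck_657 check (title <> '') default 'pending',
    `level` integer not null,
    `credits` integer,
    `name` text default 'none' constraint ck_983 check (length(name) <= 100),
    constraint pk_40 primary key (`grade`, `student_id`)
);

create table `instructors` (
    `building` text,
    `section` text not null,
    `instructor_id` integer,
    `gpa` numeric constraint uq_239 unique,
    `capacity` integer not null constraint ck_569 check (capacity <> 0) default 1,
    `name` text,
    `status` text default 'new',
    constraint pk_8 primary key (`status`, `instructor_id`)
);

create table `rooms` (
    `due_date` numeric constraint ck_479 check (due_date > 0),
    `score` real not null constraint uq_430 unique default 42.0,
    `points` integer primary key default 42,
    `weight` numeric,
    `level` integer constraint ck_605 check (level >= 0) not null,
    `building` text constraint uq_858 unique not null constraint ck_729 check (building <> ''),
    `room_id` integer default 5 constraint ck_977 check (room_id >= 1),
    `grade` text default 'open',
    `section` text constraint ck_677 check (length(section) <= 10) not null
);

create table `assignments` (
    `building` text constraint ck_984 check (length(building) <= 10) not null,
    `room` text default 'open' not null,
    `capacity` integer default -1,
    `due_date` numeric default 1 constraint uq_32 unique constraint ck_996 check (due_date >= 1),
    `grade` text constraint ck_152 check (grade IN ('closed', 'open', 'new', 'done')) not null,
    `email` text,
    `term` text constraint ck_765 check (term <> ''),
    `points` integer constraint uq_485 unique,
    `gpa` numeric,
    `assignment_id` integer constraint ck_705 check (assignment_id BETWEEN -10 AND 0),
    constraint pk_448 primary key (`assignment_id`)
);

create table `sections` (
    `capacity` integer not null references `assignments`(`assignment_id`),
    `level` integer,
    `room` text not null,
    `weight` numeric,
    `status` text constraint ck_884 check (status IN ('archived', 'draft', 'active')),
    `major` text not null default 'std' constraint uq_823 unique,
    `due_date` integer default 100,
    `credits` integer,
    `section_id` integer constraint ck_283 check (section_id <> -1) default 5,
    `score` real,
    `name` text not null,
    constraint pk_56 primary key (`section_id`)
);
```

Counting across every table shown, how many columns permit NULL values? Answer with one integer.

students: 6 nullable (section, gpa, email, title, credits, name — PK (grade, student_id) and explicit NOT NULL columns excluded).
instructors: 3 nullable (building, gpa, name — PK (status, instructor_id) and explicit NOT NULL columns excluded).
rooms: 4 nullable (due_date, weight, room_id, grade — PK (points) and explicit NOT NULL columns excluded).
assignments: 6 nullable (capacity, due_date, email, term, points, gpa — PK (assignment_id) and explicit NOT NULL columns excluded).
sections: 6 nullable (level, weight, status, due_date, credits, score — PK (section_id) and explicit NOT NULL columns excluded).
Total: 6 + 3 + 4 + 6 + 6 = 25.

25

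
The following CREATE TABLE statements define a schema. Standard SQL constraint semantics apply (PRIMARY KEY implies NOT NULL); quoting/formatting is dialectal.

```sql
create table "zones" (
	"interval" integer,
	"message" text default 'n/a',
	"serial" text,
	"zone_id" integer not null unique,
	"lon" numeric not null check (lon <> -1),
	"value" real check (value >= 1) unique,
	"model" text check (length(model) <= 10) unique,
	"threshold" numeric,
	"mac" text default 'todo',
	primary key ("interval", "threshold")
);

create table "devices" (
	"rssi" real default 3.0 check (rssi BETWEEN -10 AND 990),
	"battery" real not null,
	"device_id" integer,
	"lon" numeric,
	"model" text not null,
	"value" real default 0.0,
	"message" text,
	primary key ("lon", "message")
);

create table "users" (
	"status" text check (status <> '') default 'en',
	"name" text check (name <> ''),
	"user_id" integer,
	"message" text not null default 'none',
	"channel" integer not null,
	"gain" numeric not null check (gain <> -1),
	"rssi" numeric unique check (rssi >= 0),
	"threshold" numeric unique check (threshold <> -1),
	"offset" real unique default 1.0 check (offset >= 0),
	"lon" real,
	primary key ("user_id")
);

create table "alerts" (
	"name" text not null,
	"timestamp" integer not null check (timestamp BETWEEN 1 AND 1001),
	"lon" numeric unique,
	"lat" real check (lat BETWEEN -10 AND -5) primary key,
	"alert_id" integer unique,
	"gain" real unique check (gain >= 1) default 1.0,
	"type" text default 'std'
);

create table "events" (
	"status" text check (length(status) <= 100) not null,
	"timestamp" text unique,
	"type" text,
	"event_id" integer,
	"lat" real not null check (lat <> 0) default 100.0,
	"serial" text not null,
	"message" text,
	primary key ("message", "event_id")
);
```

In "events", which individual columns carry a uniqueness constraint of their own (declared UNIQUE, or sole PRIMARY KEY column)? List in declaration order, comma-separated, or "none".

- status: no UNIQUE or single-column PK constraint.
- timestamp: declared UNIQUE → unique.
- type: no UNIQUE or single-column PK constraint.
- event_id: part of a composite PRIMARY KEY — only the tuple is unique, not this column on its own.
- lat: no UNIQUE or single-column PK constraint.
- serial: no UNIQUE or single-column PK constraint.
- message: part of a composite PRIMARY KEY — only the tuple is unique, not this column on its own.

timestamp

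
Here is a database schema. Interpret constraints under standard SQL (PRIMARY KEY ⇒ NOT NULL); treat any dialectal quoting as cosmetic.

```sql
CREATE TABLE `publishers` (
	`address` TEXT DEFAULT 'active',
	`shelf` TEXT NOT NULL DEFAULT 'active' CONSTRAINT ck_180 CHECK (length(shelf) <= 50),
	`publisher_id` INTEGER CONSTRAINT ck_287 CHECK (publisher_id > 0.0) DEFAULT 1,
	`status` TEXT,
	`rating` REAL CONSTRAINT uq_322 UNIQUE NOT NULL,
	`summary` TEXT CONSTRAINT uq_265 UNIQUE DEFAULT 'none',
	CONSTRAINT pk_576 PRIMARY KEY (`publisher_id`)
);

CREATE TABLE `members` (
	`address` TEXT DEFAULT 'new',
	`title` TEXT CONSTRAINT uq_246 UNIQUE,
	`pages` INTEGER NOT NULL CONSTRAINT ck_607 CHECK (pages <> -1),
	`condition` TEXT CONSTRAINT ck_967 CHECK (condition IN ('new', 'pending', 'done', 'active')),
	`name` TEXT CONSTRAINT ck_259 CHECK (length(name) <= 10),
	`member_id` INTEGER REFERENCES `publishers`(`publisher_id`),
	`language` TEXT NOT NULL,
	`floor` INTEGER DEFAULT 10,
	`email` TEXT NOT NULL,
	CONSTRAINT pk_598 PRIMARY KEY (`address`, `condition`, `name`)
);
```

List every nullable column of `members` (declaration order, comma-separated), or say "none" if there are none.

title, member_id, floor

- address: part of the PRIMARY KEY, which implies NOT NULL → not nullable.
- title: UNIQUE does not imply NOT NULL → nullable.
- pages: declared NOT NULL → not nullable.
- condition: part of the PRIMARY KEY, which implies NOT NULL → not nullable.
- name: part of the PRIMARY KEY, which implies NOT NULL → not nullable.
- member_id: a foreign key column may be NULL unless separately constrained → nullable.
- language: declared NOT NULL → not nullable.
- floor: DEFAULT only fills an omitted column; an explicit NULL is still allowed → nullable.
- email: declared NOT NULL → not nullable.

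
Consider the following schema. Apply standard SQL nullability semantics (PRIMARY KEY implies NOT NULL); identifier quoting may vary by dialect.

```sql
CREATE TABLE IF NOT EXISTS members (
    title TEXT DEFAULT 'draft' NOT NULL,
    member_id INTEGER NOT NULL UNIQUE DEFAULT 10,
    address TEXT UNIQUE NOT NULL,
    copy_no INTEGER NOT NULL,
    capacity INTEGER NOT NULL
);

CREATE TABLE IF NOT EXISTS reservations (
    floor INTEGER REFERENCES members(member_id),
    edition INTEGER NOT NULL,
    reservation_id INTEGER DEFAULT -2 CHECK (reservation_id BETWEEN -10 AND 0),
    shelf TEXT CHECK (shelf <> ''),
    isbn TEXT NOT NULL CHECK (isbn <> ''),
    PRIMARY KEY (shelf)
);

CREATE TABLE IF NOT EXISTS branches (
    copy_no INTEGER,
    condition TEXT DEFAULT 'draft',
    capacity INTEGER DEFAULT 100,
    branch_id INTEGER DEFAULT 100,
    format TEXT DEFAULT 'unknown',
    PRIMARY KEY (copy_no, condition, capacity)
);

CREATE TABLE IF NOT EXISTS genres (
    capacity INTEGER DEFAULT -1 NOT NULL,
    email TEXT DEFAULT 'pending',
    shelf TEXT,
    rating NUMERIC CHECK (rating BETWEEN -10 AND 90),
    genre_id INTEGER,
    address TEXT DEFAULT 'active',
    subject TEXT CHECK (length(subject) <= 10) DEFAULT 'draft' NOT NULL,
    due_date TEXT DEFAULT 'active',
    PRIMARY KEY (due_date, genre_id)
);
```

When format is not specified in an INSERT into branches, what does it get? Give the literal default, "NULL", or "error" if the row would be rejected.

'unknown'

format has an explicit DEFAULT 'unknown'.
When the column is omitted from an INSERT, that default is used.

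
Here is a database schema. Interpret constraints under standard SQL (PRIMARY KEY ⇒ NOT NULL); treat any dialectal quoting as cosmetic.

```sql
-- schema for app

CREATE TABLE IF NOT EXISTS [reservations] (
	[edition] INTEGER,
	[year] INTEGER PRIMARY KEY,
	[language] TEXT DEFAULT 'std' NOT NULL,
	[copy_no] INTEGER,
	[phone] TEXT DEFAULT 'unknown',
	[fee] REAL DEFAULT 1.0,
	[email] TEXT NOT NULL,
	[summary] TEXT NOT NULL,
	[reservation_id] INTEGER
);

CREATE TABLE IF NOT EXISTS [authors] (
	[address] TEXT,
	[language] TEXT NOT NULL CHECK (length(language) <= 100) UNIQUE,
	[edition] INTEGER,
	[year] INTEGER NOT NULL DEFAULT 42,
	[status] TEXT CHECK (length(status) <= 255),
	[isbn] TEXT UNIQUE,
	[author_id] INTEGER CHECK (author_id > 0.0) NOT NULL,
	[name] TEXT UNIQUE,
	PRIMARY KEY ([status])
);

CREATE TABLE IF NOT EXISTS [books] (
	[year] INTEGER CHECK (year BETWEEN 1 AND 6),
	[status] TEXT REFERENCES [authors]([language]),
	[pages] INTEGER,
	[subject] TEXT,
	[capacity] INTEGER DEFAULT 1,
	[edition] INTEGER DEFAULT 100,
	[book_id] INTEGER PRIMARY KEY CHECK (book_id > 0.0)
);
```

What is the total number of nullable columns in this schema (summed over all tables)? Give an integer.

15

reservations: 5 nullable (edition, copy_no, phone, fee, reservation_id — PK (year) and explicit NOT NULL columns excluded).
authors: 4 nullable (address, edition, isbn, name — PK (status) and explicit NOT NULL columns excluded).
books: 6 nullable (year, status, pages, subject, capacity, edition — PK (book_id) and explicit NOT NULL columns excluded).
Total: 5 + 4 + 6 = 15.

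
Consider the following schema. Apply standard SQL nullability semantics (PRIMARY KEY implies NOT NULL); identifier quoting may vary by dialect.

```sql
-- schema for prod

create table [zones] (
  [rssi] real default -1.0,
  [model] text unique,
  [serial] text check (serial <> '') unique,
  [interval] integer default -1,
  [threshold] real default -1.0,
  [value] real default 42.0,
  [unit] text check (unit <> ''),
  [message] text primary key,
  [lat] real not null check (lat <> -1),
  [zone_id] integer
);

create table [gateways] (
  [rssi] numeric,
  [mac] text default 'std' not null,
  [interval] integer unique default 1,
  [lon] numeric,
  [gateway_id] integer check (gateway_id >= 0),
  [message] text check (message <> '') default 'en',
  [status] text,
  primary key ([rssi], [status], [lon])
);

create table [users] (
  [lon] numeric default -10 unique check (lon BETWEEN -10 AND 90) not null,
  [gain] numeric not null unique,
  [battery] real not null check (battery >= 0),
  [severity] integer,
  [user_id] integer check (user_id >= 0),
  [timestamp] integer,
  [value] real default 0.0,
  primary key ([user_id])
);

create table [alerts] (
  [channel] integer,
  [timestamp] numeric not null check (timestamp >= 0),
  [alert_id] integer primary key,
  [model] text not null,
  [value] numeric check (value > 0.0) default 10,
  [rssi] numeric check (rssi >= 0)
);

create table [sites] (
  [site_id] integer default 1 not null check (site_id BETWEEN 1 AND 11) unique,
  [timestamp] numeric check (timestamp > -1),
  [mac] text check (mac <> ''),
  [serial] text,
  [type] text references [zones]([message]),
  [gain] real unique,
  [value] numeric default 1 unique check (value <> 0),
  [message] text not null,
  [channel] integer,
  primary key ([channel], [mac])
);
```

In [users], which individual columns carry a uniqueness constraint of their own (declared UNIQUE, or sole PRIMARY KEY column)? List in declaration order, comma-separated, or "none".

- lon: declared UNIQUE → unique.
- gain: declared UNIQUE → unique.
- battery: no UNIQUE or single-column PK constraint.
- severity: no UNIQUE or single-column PK constraint.
- user_id: single-column PRIMARY KEY → unique.
- timestamp: no UNIQUE or single-column PK constraint.
- value: no UNIQUE or single-column PK constraint.

lon, gain, user_id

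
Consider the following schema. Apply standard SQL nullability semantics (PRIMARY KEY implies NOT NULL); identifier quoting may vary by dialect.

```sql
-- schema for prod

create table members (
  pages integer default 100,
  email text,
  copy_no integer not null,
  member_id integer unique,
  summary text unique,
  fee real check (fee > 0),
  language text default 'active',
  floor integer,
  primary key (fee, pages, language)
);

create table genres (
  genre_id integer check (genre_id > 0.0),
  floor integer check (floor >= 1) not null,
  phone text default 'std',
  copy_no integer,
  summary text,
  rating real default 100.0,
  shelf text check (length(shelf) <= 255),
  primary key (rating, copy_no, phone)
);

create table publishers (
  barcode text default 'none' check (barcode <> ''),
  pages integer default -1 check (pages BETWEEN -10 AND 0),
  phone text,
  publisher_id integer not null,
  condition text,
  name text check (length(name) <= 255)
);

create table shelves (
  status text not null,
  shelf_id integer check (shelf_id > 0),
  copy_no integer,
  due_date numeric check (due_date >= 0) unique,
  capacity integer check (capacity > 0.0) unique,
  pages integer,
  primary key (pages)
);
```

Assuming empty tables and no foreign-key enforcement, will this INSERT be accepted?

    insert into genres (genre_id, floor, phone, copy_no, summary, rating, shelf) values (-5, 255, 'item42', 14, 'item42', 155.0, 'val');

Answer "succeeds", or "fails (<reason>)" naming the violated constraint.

The value -5 for genre_id violates CHECK (genre_id > 0.0).

fails (CHECK on genre_id)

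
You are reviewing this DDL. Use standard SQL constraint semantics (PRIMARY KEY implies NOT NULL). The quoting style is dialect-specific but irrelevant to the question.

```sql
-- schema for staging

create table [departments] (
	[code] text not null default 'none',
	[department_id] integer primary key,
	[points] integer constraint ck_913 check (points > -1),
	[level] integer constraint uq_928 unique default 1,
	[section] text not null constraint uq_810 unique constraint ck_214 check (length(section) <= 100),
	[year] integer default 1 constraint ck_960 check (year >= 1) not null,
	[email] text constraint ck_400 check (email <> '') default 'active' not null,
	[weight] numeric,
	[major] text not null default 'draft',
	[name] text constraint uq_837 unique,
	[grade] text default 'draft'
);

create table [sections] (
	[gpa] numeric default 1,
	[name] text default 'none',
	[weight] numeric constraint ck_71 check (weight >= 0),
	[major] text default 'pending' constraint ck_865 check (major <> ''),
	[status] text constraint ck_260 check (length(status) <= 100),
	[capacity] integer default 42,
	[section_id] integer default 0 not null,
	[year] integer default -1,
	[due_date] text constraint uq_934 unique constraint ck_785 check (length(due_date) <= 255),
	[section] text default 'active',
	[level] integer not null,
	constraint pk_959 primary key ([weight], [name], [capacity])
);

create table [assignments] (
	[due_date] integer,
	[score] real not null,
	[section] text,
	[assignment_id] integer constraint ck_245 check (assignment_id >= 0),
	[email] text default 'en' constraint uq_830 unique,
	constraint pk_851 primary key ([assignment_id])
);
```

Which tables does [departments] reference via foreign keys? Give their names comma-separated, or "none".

No column in departments has a REFERENCES clause.

none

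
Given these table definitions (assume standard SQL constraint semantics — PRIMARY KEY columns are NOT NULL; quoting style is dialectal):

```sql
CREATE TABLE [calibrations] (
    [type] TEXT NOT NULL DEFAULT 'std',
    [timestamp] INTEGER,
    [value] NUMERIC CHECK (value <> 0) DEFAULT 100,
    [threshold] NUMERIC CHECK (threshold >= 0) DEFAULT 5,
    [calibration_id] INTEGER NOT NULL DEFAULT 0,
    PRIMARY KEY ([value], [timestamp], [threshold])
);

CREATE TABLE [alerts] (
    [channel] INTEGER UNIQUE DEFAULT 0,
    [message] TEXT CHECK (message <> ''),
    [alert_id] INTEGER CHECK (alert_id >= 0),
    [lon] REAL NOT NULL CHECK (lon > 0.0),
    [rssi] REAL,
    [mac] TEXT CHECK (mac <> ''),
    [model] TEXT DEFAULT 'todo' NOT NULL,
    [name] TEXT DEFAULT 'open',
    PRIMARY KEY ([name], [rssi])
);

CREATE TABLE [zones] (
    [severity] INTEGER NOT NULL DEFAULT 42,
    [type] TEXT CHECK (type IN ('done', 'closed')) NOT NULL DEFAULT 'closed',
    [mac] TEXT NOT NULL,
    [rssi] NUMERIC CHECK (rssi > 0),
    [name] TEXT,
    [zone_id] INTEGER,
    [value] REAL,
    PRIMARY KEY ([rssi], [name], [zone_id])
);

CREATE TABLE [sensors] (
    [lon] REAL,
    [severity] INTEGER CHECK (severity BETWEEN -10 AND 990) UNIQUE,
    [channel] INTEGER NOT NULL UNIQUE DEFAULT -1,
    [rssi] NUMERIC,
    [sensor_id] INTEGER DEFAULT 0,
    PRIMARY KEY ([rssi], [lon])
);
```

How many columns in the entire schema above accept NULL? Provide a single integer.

calibrations: 0 nullable (none — PK (value, timestamp, threshold) and explicit NOT NULL columns excluded).
alerts: 4 nullable (channel, message, alert_id, mac — PK (name, rssi) and explicit NOT NULL columns excluded).
zones: 1 nullable (value — PK (rssi, name, zone_id) and explicit NOT NULL columns excluded).
sensors: 2 nullable (severity, sensor_id — PK (rssi, lon) and explicit NOT NULL columns excluded).
Total: 0 + 4 + 1 + 2 = 7.

7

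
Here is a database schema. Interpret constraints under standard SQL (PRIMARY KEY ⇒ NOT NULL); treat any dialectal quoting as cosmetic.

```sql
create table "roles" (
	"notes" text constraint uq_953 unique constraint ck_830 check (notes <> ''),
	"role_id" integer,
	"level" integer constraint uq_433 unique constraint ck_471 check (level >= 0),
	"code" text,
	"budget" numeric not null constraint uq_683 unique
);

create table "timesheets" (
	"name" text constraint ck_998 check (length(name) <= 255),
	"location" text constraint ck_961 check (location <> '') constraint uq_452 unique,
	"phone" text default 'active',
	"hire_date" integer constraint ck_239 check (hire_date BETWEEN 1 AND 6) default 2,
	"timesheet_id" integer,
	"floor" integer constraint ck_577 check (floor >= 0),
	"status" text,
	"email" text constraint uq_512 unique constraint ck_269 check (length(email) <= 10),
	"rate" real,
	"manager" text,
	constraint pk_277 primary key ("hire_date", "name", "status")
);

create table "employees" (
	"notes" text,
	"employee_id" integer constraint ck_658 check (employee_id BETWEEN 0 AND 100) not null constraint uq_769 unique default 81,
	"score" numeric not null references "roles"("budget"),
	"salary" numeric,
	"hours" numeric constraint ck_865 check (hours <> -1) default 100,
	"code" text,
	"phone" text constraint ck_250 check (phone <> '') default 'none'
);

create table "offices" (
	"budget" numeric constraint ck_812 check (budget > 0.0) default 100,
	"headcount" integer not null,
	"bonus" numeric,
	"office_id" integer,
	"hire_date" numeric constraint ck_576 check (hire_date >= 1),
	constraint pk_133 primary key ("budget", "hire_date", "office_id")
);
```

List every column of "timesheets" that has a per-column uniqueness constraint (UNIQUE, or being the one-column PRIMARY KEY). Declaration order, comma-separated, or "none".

- name: part of a composite PRIMARY KEY — only the tuple is unique, not this column on its own.
- location: declared UNIQUE → unique.
- phone: no UNIQUE or single-column PK constraint.
- hire_date: part of a composite PRIMARY KEY — only the tuple is unique, not this column on its own.
- timesheet_id: no UNIQUE or single-column PK constraint.
- floor: no UNIQUE or single-column PK constraint.
- status: part of a composite PRIMARY KEY — only the tuple is unique, not this column on its own.
- email: declared UNIQUE → unique.
- rate: no UNIQUE or single-column PK constraint.
- manager: no UNIQUE or single-column PK constraint.

location, email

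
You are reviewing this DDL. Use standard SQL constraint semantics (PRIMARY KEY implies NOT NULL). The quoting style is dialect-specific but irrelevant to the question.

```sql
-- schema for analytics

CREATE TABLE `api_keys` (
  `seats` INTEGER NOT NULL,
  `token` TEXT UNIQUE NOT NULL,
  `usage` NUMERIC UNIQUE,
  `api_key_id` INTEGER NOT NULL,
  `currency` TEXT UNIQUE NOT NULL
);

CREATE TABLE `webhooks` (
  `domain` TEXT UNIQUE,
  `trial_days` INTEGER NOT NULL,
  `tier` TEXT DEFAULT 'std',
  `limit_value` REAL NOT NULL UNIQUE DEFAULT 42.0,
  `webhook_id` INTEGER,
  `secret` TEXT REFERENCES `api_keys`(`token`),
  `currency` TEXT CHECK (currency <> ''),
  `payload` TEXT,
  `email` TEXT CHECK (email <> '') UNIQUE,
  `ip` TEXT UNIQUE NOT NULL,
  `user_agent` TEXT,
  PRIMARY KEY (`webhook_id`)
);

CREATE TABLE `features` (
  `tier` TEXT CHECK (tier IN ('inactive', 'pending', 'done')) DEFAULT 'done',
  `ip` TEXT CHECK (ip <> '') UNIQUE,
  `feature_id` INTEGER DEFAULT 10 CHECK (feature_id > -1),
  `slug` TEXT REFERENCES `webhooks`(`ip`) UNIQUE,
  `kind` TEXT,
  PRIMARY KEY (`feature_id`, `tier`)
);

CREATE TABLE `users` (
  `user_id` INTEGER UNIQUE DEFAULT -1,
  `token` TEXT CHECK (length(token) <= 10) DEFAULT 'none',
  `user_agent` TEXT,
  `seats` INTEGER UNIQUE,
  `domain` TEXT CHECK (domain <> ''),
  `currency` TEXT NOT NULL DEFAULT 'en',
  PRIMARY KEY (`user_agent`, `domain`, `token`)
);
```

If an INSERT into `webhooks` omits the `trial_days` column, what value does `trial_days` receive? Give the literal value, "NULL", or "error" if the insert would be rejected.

error

trial_days has no DEFAULT clause.
Omitting it would insert NULL, but it is declared NOT NULL, so the INSERT fails.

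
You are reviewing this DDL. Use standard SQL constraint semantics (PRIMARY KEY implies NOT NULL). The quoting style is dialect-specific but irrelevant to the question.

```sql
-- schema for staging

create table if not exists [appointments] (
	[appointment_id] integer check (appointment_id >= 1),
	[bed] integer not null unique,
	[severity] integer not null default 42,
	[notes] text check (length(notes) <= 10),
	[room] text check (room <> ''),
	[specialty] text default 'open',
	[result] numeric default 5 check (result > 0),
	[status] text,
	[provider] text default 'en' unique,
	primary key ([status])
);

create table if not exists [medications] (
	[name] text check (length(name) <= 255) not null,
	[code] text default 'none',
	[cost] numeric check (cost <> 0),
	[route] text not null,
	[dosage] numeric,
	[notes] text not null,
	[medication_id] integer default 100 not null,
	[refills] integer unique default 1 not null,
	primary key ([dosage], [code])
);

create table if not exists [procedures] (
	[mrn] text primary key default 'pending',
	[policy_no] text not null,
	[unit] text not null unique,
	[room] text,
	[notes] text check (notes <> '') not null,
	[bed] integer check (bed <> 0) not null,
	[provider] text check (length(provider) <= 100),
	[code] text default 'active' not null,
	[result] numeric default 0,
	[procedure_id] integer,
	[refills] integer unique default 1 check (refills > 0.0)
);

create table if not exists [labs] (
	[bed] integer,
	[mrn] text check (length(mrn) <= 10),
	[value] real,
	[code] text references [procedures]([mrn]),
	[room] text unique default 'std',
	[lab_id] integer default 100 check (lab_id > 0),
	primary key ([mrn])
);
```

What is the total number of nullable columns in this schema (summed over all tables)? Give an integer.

appointments: 6 nullable (appointment_id, notes, room, specialty, result, provider — PK (status) and explicit NOT NULL columns excluded).
medications: 1 nullable (cost — PK (dosage, code) and explicit NOT NULL columns excluded).
procedures: 5 nullable (room, provider, result, procedure_id, refills — PK (mrn) and explicit NOT NULL columns excluded).
labs: 5 nullable (bed, value, code, room, lab_id — PK (mrn) and explicit NOT NULL columns excluded).
Total: 6 + 1 + 5 + 5 = 17.

17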